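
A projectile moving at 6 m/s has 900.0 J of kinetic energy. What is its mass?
m = 2·KE/v² = 2·900.0/(6)² = 50.0 kg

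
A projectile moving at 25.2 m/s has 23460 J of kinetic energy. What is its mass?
m = 2·KE/v² = 2·23460/(25.2)² = 73.89 kg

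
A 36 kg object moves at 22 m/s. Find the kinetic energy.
KE = ½mv² = ½(36)(22)² = 8712.0 J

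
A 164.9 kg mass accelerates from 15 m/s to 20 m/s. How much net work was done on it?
W = ΔKE = ½m(v₂² − v₁²) = ½(164.9)(20² − 15²) = 14428.75 J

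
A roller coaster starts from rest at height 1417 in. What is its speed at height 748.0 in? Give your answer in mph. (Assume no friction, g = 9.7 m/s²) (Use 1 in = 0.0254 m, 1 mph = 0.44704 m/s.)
Convert to SI: h₁−h₂ = 16.9926 m
mgh₁ = mgh₂ + ½mv² ⇒ v = √(2g(h₁−h₂)) = √(2·9.7·16.9926) = 18.1564 m/s = 40.61 mph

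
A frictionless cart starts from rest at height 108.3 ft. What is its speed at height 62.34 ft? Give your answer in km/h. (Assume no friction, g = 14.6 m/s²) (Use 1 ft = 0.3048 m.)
Convert to SI: h₁−h₂ = 14.0086 m
mgh₁ = mgh₂ + ½mv² ⇒ v = √(2g(h₁−h₂)) = √(2·14.6·14.0086) = 20.225 m/s = 72.81 km/h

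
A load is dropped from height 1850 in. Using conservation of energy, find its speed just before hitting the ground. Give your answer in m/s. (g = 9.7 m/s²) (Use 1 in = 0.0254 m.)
Convert to SI: h = 46.99 m
mgh = ½mv² ⇒ v = √(2gh) = √(2·9.7·46.99) = 30.19 m/s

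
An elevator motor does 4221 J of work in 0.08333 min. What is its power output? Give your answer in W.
Convert to SI: W = 4221.0 J, t = 4.9998 s
P = W/t = 4221.0/4.9998 = 844.2 W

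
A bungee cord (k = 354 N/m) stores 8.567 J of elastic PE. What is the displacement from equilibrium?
x = √(2·PE/k) = √(2·8.567/354) = 0.22 m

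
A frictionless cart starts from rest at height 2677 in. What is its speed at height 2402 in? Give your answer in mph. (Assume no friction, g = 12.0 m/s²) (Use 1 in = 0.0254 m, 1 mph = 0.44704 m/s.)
Convert to SI: h₁−h₂ = 6.985 m
mgh₁ = mgh₂ + ½mv² ⇒ v = √(2g(h₁−h₂)) = √(2·12.0·6.985) = 12.9476 m/s = 28.96 mph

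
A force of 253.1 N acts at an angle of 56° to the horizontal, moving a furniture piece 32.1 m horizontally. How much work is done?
W = F·d·cosθ = (253.1)(32.1)cos(56°) = 4543 J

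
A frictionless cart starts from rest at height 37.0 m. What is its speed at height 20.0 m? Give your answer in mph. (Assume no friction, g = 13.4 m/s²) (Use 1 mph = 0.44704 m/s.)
mgh₁ = mgh₂ + ½mv² ⇒ v = √(2g(h₁−h₂)) = √(2·13.4·17.0) = 21.3448 m/s = 47.75 mph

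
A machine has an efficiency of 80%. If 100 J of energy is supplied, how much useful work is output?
W_out = η·W_in = 0.8·100 = 80.0 J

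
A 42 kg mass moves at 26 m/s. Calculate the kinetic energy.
KE = ½mv² = ½(42)(26)² = 14196.0 J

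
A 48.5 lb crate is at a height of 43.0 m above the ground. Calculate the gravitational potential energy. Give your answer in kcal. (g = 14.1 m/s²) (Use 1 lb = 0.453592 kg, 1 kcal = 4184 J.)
Convert to SI: m = 21.9992 kg, h = 43.0 m
PE = mgh = (21.9992)(14.1)(43.0) = 13338.1 J = 3.188 kcal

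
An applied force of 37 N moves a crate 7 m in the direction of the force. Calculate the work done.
W = F·d = (37)(7) = 259.0 J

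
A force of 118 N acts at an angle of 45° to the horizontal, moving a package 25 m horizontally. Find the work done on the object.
W = F·d·cosθ = (118)(25)cos(45°) = 2086 J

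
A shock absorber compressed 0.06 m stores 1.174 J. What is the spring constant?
k = 2·PE/x² = 2·1.174/(0.06)² = 652.2 N/m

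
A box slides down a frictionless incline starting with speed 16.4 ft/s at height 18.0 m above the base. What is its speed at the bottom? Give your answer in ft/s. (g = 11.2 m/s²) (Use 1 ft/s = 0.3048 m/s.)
Convert to SI: v₀ = 4.99872 m/s, h = 18.0 m
½mv₀² + mgh = ½mv² ⇒ v = √(v₀² + 2gh) = √(4.99872² + 2·11.2·18.0) = 20.6927 m/s = 67.89 ft/s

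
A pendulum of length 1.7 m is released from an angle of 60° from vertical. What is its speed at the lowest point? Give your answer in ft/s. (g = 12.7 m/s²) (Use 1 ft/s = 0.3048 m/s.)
h = L(1 − cosθ) = 1.7(1 − cos60°) = 0.85 m
v = √(2gh) = √(2·12.7·0.85) = 4.6465 m/s = 15.24 ft/s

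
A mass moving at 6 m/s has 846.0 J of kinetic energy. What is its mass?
m = 2·KE/v² = 2·846.0/(6)² = 47.0 kg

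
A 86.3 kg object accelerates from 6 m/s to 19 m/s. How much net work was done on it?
W = ΔKE = ½m(v₂² − v₁²) = ½(86.3)(19² − 6²) = 14023.75 J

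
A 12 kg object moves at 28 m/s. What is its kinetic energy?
KE = ½mv² = ½(12)(28)² = 4704.0 J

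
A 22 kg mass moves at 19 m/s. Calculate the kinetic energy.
KE = ½mv² = ½(22)(19)² = 3971.0 J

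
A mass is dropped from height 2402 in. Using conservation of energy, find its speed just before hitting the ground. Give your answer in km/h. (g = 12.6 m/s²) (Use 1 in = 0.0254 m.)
Convert to SI: h = 61.0108 m
mgh = ½mv² ⇒ v = √(2gh) = √(2·12.6·61.0108) = 39.2106 m/s = 141.2 km/h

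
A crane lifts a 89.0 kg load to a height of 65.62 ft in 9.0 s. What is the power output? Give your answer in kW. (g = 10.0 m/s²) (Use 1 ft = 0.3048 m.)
Convert to SI: m = 89.0 kg, h = 20.001 m, t = 9.0 s
P = mgh/t = (89.0)(10.0)(20.001)/9.0 = 1977.87 W = 1.978 kW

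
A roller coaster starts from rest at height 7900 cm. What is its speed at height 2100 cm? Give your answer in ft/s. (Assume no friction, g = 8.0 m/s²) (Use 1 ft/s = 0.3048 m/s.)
Convert to SI: h₁−h₂ = 58.0 m
mgh₁ = mgh₂ + ½mv² ⇒ v = √(2g(h₁−h₂)) = √(2·8.0·58.0) = 30.4631 m/s = 99.94 ft/s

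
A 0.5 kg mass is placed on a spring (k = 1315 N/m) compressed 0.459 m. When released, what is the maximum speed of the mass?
½kx² = ½mv² ⇒ v = x√(k/m) = (0.459)√(1315/0.5) = 23.54 m/s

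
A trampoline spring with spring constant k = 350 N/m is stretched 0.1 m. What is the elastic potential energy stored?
PE = ½kx² = ½(350)(0.1)² = 1.75 J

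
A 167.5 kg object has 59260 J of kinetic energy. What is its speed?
v = √(2·KE/m) = √(2·59260/167.5) = 26.6 m/s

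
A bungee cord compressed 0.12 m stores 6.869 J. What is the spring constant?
k = 2·PE/x² = 2·6.869/(0.12)² = 954.0 N/m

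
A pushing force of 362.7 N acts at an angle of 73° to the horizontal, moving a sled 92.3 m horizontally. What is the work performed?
W = F·d·cosθ = (362.7)(92.3)cos(73°) = 9788 J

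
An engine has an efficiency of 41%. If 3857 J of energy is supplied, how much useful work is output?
W_out = η·W_in = 0.41·3857 = 1581.37 J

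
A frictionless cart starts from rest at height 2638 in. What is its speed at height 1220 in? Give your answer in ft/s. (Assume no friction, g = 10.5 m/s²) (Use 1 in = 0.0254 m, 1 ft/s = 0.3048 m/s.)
Convert to SI: h₁−h₂ = 36.0172 m
mgh₁ = mgh₂ + ½mv² ⇒ v = √(2g(h₁−h₂)) = √(2·10.5·36.0172) = 27.502 m/s = 90.23 ft/s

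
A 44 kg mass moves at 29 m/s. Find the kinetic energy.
KE = ½mv² = ½(44)(29)² = 18502.0 J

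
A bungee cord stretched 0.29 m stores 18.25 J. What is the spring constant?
k = 2·PE/x² = 2·18.25/(0.29)² = 434.0 N/m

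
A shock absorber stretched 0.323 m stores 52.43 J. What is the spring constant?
k = 2·PE/x² = 2·52.43/(0.323)² = 1005 N/m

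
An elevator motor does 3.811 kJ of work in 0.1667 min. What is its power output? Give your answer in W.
Convert to SI: W = 3811.0 J, t = 10.002 s
P = W/t = 3811.0/10.002 = 381.0 W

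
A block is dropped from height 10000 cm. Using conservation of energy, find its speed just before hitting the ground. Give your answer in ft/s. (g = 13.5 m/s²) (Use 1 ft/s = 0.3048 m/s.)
Convert to SI: h = 100.0 m
mgh = ½mv² ⇒ v = √(2gh) = √(2·13.5·100.0) = 51.9615 m/s = 170.5 ft/s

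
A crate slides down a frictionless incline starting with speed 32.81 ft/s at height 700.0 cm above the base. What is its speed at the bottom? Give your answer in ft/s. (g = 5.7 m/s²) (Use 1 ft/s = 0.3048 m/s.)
Convert to SI: v₀ = 10.0005 m/s, h = 7.0 m
½mv₀² + mgh = ½mv² ⇒ v = √(v₀² + 2gh) = √(10.0005² + 2·5.7·7.0) = 13.4093 m/s = 43.99 ft/s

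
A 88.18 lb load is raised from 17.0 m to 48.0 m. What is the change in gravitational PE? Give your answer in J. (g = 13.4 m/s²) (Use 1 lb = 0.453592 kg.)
Convert to SI: m = 39.9977 kg, Δh = 31.0 m
ΔPE = mgΔh = (39.9977)(13.4)(31.0) = 16620 J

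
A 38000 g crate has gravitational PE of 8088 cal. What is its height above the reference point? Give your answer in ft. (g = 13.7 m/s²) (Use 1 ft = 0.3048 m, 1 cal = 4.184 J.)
Convert to SI: m = 38.0 kg, PE = 33840.2 J
h = PE/(mg) = 33840.2/(38.0·13.7) = 65.0023 m = 213.3 ft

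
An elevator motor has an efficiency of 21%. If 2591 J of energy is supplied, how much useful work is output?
W_out = η·W_in = 0.21·2591 = 544.11 J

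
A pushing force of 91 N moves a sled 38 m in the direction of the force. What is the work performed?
W = F·d = (91)(38) = 3458 J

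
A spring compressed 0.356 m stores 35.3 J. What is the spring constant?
k = 2·PE/x² = 2·35.3/(0.356)² = 557.1 N/m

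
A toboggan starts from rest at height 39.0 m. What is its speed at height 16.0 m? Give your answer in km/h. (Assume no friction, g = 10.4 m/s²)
mgh₁ = mgh₂ + ½mv² ⇒ v = √(2g(h₁−h₂)) = √(2·10.4·23.0) = 21.8724 m/s = 78.74 km/h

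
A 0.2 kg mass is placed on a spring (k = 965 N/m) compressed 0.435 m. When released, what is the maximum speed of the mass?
½kx² = ½mv² ⇒ v = x√(k/m) = (0.435)√(965/0.2) = 30.22 m/s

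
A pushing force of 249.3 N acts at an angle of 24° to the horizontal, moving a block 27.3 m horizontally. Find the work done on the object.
W = F·d·cosθ = (249.3)(27.3)cos(24°) = 6217 J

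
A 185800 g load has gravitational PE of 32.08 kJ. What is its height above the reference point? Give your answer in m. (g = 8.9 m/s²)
Convert to SI: m = 185.8 kg, PE = 32080.0 J
h = PE/(mg) = 32080.0/(185.8·8.9) = 19.4 m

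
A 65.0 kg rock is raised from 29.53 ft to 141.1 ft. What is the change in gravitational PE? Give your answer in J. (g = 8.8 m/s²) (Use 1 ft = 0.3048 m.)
Convert to SI: m = 65.0 kg, Δh = 34.0065 m
ΔPE = mgΔh = (65.0)(8.8)(34.0065) = 19450 J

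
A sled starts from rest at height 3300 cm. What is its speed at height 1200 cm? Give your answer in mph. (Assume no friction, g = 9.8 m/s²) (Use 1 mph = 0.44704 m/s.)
Convert to SI: h₁−h₂ = 21.0 m
mgh₁ = mgh₂ + ½mv² ⇒ v = √(2g(h₁−h₂)) = √(2·9.8·21.0) = 20.2879 m/s = 45.38 mph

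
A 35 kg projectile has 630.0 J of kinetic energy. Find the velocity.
v = √(2·KE/m) = √(2·630.0/35) = 6.0 m/s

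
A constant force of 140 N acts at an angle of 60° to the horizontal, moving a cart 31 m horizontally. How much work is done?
W = F·d·cosθ = (140)(31)cos(60°) = 2170 J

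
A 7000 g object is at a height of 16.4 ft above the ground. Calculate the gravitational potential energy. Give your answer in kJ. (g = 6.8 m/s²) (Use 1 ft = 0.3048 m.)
Convert to SI: m = 7.0 kg, h = 4.99872 m
PE = mgh = (7.0)(6.8)(4.99872) = 237.939 J = 0.2379 kJ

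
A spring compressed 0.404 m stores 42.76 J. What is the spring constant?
k = 2·PE/x² = 2·42.76/(0.404)² = 524.0 N/m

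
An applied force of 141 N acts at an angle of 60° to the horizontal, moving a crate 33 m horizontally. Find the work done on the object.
W = F·d·cosθ = (141)(33)cos(60°) = 2327 J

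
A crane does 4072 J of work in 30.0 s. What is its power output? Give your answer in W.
P = W/t = 4072.0/30.0 = 135.7 W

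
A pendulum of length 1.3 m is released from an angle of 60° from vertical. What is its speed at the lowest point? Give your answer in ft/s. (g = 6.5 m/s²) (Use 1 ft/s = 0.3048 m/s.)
h = L(1 − cosθ) = 1.3(1 − cos60°) = 0.65 m
v = √(2gh) = √(2·6.5·0.65) = 2.90689 m/s = 9.537 ft/s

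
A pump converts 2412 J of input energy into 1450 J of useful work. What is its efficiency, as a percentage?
η = W_out/W_in = 1450/2412 = 60.12%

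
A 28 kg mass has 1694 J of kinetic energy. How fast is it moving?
v = √(2·KE/m) = √(2·1694/28) = 11.0 m/s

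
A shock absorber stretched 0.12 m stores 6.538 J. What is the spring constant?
k = 2·PE/x² = 2·6.538/(0.12)² = 908.1 N/m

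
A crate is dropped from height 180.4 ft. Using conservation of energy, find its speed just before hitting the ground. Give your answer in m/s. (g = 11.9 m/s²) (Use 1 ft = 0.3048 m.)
Convert to SI: h = 54.9859 m
mgh = ½mv² ⇒ v = √(2gh) = √(2·11.9·54.9859) = 36.18 m/s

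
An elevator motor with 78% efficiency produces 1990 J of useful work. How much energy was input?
W_in = W_out/η = 1990/0.78 = 2551 J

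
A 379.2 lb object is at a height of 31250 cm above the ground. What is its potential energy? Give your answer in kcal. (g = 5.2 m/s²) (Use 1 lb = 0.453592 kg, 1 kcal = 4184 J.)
Convert to SI: m = 172.002 kg, h = 312.5 m
PE = mgh = (172.002)(5.2)(312.5) = 279503 J = 66.8 kcal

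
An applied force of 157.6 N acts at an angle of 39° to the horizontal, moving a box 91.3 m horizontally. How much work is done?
W = F·d·cosθ = (157.6)(91.3)cos(39°) = 11180 J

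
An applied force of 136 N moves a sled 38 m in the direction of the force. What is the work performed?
W = F·d = (136)(38) = 5168 J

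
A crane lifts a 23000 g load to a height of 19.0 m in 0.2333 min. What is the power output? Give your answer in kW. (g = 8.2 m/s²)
Convert to SI: m = 23.0 kg, h = 19.0 m, t = 13.998 s
P = mgh/t = (23.0)(8.2)(19.0)/13.998 = 255.994 W = 0.256 kW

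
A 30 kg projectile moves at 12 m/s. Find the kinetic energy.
KE = ½mv² = ½(30)(12)² = 2160.0 J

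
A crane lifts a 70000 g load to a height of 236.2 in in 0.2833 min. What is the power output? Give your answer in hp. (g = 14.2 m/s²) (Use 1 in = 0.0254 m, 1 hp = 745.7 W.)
Convert to SI: m = 70.0 kg, h = 5.99948 m, t = 16.998 s
P = mgh/t = (70.0)(14.2)(5.99948)/16.998 = 350.834 W = 0.4705 hp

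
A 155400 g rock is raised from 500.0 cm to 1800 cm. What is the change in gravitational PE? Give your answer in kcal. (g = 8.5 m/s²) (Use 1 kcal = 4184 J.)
Convert to SI: m = 155.4 kg, Δh = 13.0 m
ΔPE = mgΔh = (155.4)(8.5)(13.0) = 17171.7 J = 4.104 kcal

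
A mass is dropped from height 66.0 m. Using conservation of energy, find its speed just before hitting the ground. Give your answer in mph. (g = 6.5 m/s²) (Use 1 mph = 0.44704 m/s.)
mgh = ½mv² ⇒ v = √(2gh) = √(2·6.5·66.0) = 29.2916 m/s = 65.52 mph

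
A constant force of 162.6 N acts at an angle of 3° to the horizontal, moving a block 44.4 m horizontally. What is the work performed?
W = F·d·cosθ = (162.6)(44.4)cos(3°) = 7210 J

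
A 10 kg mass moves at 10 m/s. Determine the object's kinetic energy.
KE = ½mv² = ½(10)(10)² = 500.0 J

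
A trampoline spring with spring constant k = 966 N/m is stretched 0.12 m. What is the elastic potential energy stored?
PE = ½kx² = ½(966)(0.12)² = 6.955 J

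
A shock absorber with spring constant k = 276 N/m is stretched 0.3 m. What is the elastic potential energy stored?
PE = ½kx² = ½(276)(0.3)² = 12.42 J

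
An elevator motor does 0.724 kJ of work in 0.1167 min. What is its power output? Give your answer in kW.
Convert to SI: W = 724.0 J, t = 7.002 s
P = W/t = 724.0/7.002 = 103.399 W = 0.1034 kW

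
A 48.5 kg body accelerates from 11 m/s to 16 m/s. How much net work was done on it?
W = ΔKE = ½m(v₂² − v₁²) = ½(48.5)(16² − 11²) = 3273.75 J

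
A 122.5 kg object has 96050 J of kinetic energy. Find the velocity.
v = √(2·KE/m) = √(2·96050/122.5) = 39.6 m/s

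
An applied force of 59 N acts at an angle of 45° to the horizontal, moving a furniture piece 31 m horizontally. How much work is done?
W = F·d·cosθ = (59)(31)cos(45°) = 1293 J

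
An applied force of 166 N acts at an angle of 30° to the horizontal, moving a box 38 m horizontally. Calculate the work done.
W = F·d·cosθ = (166)(38)cos(30°) = 5463 J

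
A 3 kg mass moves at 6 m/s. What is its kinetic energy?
KE = ½mv² = ½(3)(6)² = 54.0 J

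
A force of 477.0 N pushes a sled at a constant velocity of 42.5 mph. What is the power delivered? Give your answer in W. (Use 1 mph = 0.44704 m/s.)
Convert to SI: F = 477.0 N, v = 18.9992 m/s
P = Fv = (477.0)(18.9992) = 9063 W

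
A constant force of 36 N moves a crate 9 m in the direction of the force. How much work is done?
W = F·d = (36)(9) = 324.0 J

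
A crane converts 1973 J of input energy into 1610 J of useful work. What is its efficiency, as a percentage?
η = W_out/W_in = 1610/1973 = 81.6%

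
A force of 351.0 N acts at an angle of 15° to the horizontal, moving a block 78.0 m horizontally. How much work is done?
W = F·d·cosθ = (351.0)(78.0)cos(15°) = 26450 J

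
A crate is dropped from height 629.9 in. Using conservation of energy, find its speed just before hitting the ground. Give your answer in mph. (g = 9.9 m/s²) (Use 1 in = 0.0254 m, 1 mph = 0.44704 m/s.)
Convert to SI: h = 15.9995 m
mgh = ½mv² ⇒ v = √(2gh) = √(2·9.9·15.9995) = 17.7986 m/s = 39.81 mph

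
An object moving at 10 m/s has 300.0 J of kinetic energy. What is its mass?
m = 2·KE/v² = 2·300.0/(10)² = 6.0 kg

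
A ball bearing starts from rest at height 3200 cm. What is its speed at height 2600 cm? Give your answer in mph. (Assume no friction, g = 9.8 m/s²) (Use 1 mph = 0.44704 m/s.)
Convert to SI: h₁−h₂ = 6.0 m
mgh₁ = mgh₂ + ½mv² ⇒ v = √(2g(h₁−h₂)) = √(2·9.8·6.0) = 10.8444 m/s = 24.26 mph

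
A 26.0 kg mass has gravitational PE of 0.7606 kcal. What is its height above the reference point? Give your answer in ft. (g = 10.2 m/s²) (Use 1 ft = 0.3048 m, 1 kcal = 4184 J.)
Convert to SI: m = 26.0 kg, PE = 3182.35 J
h = PE/(mg) = 3182.35/(26.0·10.2) = 11.9998 m = 39.37 ft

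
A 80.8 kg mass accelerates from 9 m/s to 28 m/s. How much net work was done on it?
W = ΔKE = ½m(v₂² − v₁²) = ½(80.8)(28² − 9²) = 28401.2 J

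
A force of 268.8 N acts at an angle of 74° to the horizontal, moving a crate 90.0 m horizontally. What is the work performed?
W = F·d·cosθ = (268.8)(90.0)cos(74°) = 6668 J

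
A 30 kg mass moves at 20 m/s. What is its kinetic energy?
KE = ½mv² = ½(30)(20)² = 6000.0 J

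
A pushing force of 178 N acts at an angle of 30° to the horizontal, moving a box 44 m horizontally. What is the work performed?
W = F·d·cosθ = (178)(44)cos(30°) = 6783 J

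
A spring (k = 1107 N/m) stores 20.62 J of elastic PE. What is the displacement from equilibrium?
x = √(2·PE/k) = √(2·20.62/1107) = 0.193 m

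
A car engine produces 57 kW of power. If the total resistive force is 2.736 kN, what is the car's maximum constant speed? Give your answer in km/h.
Convert to SI: F = 2736.0 N
P = Fv ⇒ v = P/F = 57000 W/2736.0 N = 20.8333 m/s = 75.0 km/h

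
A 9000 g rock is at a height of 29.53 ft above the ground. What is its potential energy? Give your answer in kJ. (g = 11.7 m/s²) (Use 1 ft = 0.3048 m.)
Convert to SI: m = 9.0 kg, h = 9.00074 m
PE = mgh = (9.0)(11.7)(9.00074) = 947.778 J = 0.9478 kJ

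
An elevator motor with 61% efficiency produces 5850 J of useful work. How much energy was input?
W_in = W_out/η = 5850/0.61 = 9590 J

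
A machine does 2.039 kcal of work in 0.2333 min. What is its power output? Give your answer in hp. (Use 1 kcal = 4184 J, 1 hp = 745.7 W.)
Convert to SI: W = 8531.18 J, t = 13.998 s
P = W/t = 8531.18/13.998 = 609.457 W = 0.8173 hp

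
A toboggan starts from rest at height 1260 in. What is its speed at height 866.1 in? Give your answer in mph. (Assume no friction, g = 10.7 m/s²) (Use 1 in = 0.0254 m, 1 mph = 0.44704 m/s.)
Convert to SI: h₁−h₂ = 10.0051 m
mgh₁ = mgh₂ + ½mv² ⇒ v = √(2g(h₁−h₂)) = √(2·10.7·10.0051) = 14.6324 m/s = 32.73 mph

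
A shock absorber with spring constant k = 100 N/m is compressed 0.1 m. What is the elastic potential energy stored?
PE = ½kx² = ½(100)(0.1)² = 0.5 J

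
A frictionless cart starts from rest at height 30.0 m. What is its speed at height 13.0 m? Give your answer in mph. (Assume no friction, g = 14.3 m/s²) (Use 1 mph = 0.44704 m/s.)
mgh₁ = mgh₂ + ½mv² ⇒ v = √(2g(h₁−h₂)) = √(2·14.3·17.0) = 22.0499 m/s = 49.32 mph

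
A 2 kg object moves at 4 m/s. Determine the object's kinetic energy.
KE = ½mv² = ½(2)(4)² = 16.0 J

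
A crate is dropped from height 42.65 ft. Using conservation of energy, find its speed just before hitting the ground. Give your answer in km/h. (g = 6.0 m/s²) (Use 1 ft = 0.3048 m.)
Convert to SI: h = 12.9997 m
mgh = ½mv² ⇒ v = √(2gh) = √(2·6.0·12.9997) = 12.4899 m/s = 44.96 km/h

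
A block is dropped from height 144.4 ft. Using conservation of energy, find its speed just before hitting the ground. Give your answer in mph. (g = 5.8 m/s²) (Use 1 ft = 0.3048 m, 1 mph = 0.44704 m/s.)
Convert to SI: h = 44.0131 m
mgh = ½mv² ⇒ v = √(2gh) = √(2·5.8·44.0131) = 22.5954 m/s = 50.54 mph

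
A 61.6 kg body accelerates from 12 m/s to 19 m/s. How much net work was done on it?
W = ΔKE = ½m(v₂² − v₁²) = ½(61.6)(19² − 12²) = 6683.6 J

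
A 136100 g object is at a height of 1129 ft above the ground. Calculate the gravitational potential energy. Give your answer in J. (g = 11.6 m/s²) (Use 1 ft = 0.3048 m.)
Convert to SI: m = 136.1 kg, h = 344.119 m
PE = mgh = (136.1)(11.6)(344.119) = 543300 J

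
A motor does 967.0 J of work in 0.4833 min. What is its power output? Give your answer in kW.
Convert to SI: W = 967.0 J, t = 28.998 s
P = W/t = 967.0/28.998 = 33.3471 W = 0.03335 kW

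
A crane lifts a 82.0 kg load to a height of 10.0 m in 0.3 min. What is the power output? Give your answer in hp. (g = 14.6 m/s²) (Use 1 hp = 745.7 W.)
Convert to SI: m = 82.0 kg, h = 10.0 m, t = 18.0 s
P = mgh/t = (82.0)(14.6)(10.0)/18.0 = 665.111 W = 0.8919 hp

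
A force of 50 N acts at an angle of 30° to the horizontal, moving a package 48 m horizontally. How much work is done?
W = F·d·cosθ = (50)(48)cos(30°) = 2078 J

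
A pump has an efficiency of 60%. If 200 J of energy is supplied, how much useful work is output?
W_out = η·W_in = 0.6·200 = 120.0 J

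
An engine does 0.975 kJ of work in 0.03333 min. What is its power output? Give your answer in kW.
Convert to SI: W = 975.0 J, t = 1.9998 s
P = W/t = 975.0/1.9998 = 487.549 W = 0.4875 kW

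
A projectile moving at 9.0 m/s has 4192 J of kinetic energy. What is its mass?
m = 2·KE/v² = 2·4192/(9.0)² = 103.5 kg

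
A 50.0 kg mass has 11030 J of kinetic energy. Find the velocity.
v = √(2·KE/m) = √(2·11030/50.0) = 21.0 m/s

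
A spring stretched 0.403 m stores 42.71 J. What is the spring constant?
k = 2·PE/x² = 2·42.71/(0.403)² = 526.0 N/m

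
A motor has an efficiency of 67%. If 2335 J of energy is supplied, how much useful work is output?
W_out = η·W_in = 0.67·2335 = 1564.45 J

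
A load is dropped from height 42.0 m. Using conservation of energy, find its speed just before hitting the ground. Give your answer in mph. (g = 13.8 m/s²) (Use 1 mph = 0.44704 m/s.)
mgh = ½mv² ⇒ v = √(2gh) = √(2·13.8·42.0) = 34.047 m/s = 76.16 mph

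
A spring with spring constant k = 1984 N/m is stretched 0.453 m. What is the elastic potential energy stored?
PE = ½kx² = ½(1984)(0.453)² = 203.6 J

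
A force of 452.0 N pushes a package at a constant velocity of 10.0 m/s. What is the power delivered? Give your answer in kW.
P = Fv = (452.0)(10.0) = 4520.0 W = 4.52 kW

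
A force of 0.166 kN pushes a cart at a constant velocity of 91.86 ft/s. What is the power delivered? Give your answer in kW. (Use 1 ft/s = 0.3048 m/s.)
Convert to SI: F = 166.0 N, v = 27.9989 m/s
P = Fv = (166.0)(27.9989) = 4647.82 W = 4.648 kW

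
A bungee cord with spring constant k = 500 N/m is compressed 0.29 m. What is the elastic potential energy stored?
PE = ½kx² = ½(500)(0.29)² = 21.03 J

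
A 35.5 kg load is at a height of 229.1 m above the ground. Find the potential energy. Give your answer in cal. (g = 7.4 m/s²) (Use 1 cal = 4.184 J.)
PE = mgh = (35.5)(7.4)(229.1) = 60184.6 J = 14380 cal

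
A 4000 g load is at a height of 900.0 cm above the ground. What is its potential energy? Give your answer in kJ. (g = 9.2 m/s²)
Convert to SI: m = 4.0 kg, h = 9.0 m
PE = mgh = (4.0)(9.2)(9.0) = 331.2 J = 0.3312 kJ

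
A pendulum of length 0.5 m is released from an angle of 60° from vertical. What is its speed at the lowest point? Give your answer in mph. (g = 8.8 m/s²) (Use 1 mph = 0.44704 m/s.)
h = L(1 − cosθ) = 0.5(1 − cos60°) = 0.25 m
v = √(2gh) = √(2·8.8·0.25) = 2.09762 m/s = 4.692 mph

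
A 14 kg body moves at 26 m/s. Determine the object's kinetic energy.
KE = ½mv² = ½(14)(26)² = 4732.0 J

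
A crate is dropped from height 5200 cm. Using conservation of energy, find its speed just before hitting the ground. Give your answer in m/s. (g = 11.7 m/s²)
Convert to SI: h = 52.0 m
mgh = ½mv² ⇒ v = √(2gh) = √(2·11.7·52.0) = 34.88 m/s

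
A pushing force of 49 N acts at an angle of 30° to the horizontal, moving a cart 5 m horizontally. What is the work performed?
W = F·d·cosθ = (49)(5)cos(30°) = 212.2 J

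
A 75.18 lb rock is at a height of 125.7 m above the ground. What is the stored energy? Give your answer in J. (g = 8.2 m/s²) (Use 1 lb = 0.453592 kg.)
Convert to SI: m = 34.101 kg, h = 125.7 m
PE = mgh = (34.101)(8.2)(125.7) = 35150 J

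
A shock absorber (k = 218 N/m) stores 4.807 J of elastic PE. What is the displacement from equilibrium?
x = √(2·PE/k) = √(2·4.807/218) = 0.21 m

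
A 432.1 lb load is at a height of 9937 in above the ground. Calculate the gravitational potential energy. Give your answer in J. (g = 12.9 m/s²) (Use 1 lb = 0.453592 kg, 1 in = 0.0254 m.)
Convert to SI: m = 195.997 kg, h = 252.4 m
PE = mgh = (195.997)(12.9)(252.4) = 638200 J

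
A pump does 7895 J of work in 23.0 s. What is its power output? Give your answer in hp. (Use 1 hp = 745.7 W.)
P = W/t = 7895.0/23.0 = 343.261 W = 0.4603 hp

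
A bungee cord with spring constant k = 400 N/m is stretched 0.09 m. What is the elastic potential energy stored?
PE = ½kx² = ½(400)(0.09)² = 1.62 J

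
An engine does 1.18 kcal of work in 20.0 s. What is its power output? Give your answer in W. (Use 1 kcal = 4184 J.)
Convert to SI: W = 4937.12 J, t = 20.0 s
P = W/t = 4937.12/20.0 = 246.9 W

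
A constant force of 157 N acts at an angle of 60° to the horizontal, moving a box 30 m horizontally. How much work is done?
W = F·d·cosθ = (157)(30)cos(60°) = 2355 J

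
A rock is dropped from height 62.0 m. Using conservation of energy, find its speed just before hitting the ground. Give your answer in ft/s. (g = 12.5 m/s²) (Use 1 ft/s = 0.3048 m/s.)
mgh = ½mv² ⇒ v = √(2gh) = √(2·12.5·62.0) = 39.37 m/s = 129.2 ft/s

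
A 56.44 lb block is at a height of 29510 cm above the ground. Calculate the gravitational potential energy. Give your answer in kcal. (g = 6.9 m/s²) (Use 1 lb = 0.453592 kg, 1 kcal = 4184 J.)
Convert to SI: m = 25.6007 kg, h = 295.1 m
PE = mgh = (25.6007)(6.9)(295.1) = 52128.0 J = 12.46 kcal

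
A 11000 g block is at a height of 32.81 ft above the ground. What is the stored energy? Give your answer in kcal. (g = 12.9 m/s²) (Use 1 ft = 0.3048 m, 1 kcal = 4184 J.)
Convert to SI: m = 11.0 kg, h = 10.0005 m
PE = mgh = (11.0)(12.9)(10.0005) = 1419.07 J = 0.3392 kcal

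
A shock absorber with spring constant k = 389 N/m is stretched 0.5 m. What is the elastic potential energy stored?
PE = ½kx² = ½(389)(0.5)² = 48.63 J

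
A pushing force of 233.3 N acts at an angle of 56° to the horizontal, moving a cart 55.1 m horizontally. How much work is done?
W = F·d·cosθ = (233.3)(55.1)cos(56°) = 7188 J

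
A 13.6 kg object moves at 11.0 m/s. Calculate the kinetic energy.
KE = ½mv² = ½(13.6)(11.0)² = 822.8 J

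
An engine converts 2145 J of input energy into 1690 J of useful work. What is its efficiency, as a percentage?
η = W_out/W_in = 1690/2145 = 78.79%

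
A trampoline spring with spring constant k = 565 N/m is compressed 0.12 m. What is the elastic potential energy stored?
PE = ½kx² = ½(565)(0.12)² = 4.068 J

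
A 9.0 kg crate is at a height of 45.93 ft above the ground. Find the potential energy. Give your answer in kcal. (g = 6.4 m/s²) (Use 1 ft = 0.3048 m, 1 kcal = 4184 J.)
Convert to SI: m = 9.0 kg, h = 13.9995 m
PE = mgh = (9.0)(6.4)(13.9995) = 806.369 J = 0.1927 kcal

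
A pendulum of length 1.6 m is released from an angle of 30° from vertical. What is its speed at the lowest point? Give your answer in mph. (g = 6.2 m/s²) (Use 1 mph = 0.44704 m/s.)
h = L(1 − cosθ) = 1.6(1 − cos30°) = 0.214359 m
v = √(2gh) = √(2·6.2·0.214359) = 1.63035 m/s = 3.647 mph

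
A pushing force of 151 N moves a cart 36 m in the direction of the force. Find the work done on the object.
W = F·d = (151)(36) = 5436 J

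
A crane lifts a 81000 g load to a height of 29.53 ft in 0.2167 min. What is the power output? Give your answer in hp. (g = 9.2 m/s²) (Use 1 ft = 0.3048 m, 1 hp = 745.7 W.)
Convert to SI: m = 81.0 kg, h = 9.00074 m, t = 13.002 s
P = mgh/t = (81.0)(9.2)(9.00074)/13.002 = 515.871 W = 0.6918 hp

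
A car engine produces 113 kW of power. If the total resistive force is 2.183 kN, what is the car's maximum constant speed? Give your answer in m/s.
Convert to SI: F = 2183.0 N
P = Fv ⇒ v = P/F = 113000 W/2183.0 N = 51.76 m/s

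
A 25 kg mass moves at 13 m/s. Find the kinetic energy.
KE = ½mv² = ½(25)(13)² = 2112.5 J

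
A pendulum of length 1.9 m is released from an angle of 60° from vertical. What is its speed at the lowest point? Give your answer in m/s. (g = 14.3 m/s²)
h = L(1 − cosθ) = 1.9(1 − cos60°) = 0.95 m
v = √(2gh) = √(2·14.3·0.95) = 5.212 m/s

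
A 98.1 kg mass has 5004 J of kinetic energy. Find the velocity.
v = √(2·KE/m) = √(2·5004/98.1) = 10.1 m/s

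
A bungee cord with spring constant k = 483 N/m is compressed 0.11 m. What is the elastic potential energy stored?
PE = ½kx² = ½(483)(0.11)² = 2.922 J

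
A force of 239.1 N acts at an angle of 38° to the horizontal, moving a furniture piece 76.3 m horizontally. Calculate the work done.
W = F·d·cosθ = (239.1)(76.3)cos(38°) = 14380 J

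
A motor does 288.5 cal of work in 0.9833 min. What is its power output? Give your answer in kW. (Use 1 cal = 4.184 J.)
Convert to SI: W = 1207.08 J, t = 58.998 s
P = W/t = 1207.08/58.998 = 20.4597 W = 0.02046 kW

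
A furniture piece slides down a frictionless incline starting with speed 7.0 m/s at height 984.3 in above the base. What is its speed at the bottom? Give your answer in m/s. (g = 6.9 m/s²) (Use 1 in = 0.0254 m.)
Convert to SI: v₀ = 7.0 m/s, h = 25.0012 m
½mv₀² + mgh = ½mv² ⇒ v = √(v₀² + 2gh) = √(7.0² + 2·6.9·25.0012) = 19.85 m/s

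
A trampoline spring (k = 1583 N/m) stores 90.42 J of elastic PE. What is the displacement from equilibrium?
x = √(2·PE/k) = √(2·90.42/1583) = 0.338 m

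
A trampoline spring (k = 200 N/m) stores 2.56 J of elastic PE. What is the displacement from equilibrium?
x = √(2·PE/k) = √(2·2.56/200) = 0.16 m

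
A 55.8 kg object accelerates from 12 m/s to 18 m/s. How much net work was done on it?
W = ΔKE = ½m(v₂² − v₁²) = ½(55.8)(18² − 12²) = 5022.0 J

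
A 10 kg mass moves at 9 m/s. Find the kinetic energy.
KE = ½mv² = ½(10)(9)² = 405.0 J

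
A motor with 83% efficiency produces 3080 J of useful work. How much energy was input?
W_in = W_out/η = 3080/0.83 = 3711 J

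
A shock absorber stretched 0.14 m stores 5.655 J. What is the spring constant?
k = 2·PE/x² = 2·5.655/(0.14)² = 577.0 N/m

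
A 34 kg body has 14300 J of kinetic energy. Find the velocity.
v = √(2·KE/m) = √(2·14300/34) = 29.0 m/s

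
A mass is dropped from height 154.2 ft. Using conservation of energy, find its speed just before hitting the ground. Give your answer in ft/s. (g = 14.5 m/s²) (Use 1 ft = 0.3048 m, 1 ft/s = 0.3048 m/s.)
Convert to SI: h = 47.0002 m
mgh = ½mv² ⇒ v = √(2gh) = √(2·14.5·47.0002) = 36.9189 m/s = 121.1 ft/s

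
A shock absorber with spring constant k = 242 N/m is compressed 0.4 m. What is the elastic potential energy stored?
PE = ½kx² = ½(242)(0.4)² = 19.36 J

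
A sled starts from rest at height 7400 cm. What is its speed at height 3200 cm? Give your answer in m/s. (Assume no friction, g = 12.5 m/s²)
Convert to SI: h₁−h₂ = 42.0 m
mgh₁ = mgh₂ + ½mv² ⇒ v = √(2g(h₁−h₂)) = √(2·12.5·42.0) = 32.4 m/s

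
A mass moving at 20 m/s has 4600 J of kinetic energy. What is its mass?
m = 2·KE/v² = 2·4600/(20)² = 23.0 kg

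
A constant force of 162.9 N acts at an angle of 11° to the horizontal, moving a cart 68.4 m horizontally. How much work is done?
W = F·d·cosθ = (162.9)(68.4)cos(11°) = 10940 J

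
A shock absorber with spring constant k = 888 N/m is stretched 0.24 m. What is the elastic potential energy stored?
PE = ½kx² = ½(888)(0.24)² = 25.57 J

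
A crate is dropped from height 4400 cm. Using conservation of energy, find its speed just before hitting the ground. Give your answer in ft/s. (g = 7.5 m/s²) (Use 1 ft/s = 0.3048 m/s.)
Convert to SI: h = 44.0 m
mgh = ½mv² ⇒ v = √(2gh) = √(2·7.5·44.0) = 25.6905 m/s = 84.29 ft/s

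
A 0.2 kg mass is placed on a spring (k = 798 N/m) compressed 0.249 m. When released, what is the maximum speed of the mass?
½kx² = ½mv² ⇒ v = x√(k/m) = (0.249)√(798/0.2) = 15.73 m/s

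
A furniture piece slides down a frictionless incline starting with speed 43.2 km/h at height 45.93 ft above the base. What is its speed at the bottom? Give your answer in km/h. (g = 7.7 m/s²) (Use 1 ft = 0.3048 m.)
Convert to SI: v₀ = 12.0 m/s, h = 13.9995 m
½mv₀² + mgh = ½mv² ⇒ v = √(v₀² + 2gh) = √(12.0² + 2·7.7·13.9995) = 18.9629 m/s = 68.27 km/h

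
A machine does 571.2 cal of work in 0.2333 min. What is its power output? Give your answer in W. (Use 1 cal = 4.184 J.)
Convert to SI: W = 2389.9 J, t = 13.998 s
P = W/t = 2389.9/13.998 = 170.7 W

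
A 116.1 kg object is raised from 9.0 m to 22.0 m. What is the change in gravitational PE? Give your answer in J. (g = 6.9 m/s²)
ΔPE = mgΔh = (116.1)(6.9)(13.0) = 10410 J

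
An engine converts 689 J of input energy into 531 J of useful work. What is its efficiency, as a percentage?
η = W_out/W_in = 531/689 = 77.07%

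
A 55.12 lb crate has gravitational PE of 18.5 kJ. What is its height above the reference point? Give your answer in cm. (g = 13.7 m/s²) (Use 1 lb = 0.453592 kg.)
Convert to SI: m = 25.002 kg, PE = 18500.0 J
h = PE/(mg) = 18500.0/(25.002·13.7) = 54.0103 m = 5401 cm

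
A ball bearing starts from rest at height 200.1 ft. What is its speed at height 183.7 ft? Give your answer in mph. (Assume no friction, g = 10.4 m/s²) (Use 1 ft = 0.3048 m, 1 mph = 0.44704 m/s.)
Convert to SI: h₁−h₂ = 4.99872 m
mgh₁ = mgh₂ + ½mv² ⇒ v = √(2g(h₁−h₂)) = √(2·10.4·4.99872) = 10.1967 m/s = 22.81 mph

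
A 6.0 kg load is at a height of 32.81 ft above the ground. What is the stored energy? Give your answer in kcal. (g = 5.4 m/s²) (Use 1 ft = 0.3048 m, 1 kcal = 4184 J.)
Convert to SI: m = 6.0 kg, h = 10.0005 m
PE = mgh = (6.0)(5.4)(10.0005) = 324.016 J = 0.07744 kcal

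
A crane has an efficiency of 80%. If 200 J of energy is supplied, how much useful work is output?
W_out = η·W_in = 0.8·200 = 160.0 J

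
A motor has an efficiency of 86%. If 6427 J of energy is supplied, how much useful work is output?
W_out = η·W_in = 0.86·6427 = 5527.22 J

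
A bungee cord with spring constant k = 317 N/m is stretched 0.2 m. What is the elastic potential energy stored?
PE = ½kx² = ½(317)(0.2)² = 6.34 J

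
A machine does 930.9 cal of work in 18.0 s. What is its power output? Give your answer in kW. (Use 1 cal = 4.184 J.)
Convert to SI: W = 3894.89 J, t = 18.0 s
P = W/t = 3894.89/18.0 = 216.383 W = 0.2164 kW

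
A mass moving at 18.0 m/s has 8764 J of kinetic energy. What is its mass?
m = 2·KE/v² = 2·8764/(18.0)² = 54.1 kg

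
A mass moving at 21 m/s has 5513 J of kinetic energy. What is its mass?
m = 2·KE/v² = 2·5513/(21)² = 25.0 kg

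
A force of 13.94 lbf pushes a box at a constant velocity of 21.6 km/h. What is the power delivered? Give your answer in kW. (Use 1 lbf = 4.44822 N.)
Convert to SI: F = 62.0082 N, v = 6.0 m/s
P = Fv = (62.0082)(6.0) = 372.049 W = 0.372 kW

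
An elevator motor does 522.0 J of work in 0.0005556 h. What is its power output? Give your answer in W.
Convert to SI: W = 522.0 J, t = 2.00016 s
P = W/t = 522.0/2.00016 = 261.0 W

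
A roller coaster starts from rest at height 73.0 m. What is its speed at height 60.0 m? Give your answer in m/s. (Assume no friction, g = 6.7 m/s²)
mgh₁ = mgh₂ + ½mv² ⇒ v = √(2g(h₁−h₂)) = √(2·6.7·13.0) = 13.2 m/s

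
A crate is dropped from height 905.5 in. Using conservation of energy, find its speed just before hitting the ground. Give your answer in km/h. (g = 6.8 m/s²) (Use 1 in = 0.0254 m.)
Convert to SI: h = 22.9997 m
mgh = ½mv² ⇒ v = √(2gh) = √(2·6.8·22.9997) = 17.686 m/s = 63.67 km/h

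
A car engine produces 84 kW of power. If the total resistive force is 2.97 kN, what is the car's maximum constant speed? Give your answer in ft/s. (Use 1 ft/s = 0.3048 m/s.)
Convert to SI: F = 2970.0 N
P = Fv ⇒ v = P/F = 84000 W/2970.0 N = 28.2828 m/s = 92.79 ft/s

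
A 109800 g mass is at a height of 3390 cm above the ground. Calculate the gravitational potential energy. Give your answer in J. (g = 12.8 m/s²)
Convert to SI: m = 109.8 kg, h = 33.9 m
PE = mgh = (109.8)(12.8)(33.9) = 47640 J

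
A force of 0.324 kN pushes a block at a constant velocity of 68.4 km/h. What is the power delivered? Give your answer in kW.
Convert to SI: F = 324.0 N, v = 19.0 m/s
P = Fv = (324.0)(19.0) = 6156.0 W = 6.156 kW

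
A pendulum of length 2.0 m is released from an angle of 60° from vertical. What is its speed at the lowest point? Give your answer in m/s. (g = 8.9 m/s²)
h = L(1 − cosθ) = 2.0(1 − cos60°) = 1.0 m
v = √(2gh) = √(2·8.9·1.0) = 4.219 m/s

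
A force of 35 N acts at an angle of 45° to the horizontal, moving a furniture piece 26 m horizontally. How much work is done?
W = F·d·cosθ = (35)(26)cos(45°) = 643.5 J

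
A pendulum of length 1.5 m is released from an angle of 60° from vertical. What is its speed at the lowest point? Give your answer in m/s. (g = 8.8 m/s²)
h = L(1 − cosθ) = 1.5(1 − cos60°) = 0.75 m
v = √(2gh) = √(2·8.8·0.75) = 3.633 m/s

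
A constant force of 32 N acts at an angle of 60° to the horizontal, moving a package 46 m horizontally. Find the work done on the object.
W = F·d·cosθ = (32)(46)cos(60°) = 736.0 J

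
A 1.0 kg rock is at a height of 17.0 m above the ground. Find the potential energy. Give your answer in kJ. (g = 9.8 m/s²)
PE = mgh = (1.0)(9.8)(17.0) = 166.6 J = 0.1666 kJ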